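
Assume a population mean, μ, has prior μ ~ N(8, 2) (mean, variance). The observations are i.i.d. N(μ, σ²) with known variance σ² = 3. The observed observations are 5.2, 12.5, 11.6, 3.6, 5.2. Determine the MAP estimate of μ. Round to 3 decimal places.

n = 5; x̄ = (5.2 + 12.5 + 11.6 + 3.6 + 5.2)/5 = 38.1/5 = 7.62.
For a Normal prior and Normal likelihood with known variance, the posterior is Normal; its mode equals its mean, the precision-weighted average.
Prior precision 1/σ₀² = 1/2 = 0.5; data precision n/σ² = 5/3.
μ̂ = (0.5·8 + (5/3)·7.62) / (0.5 + 5/3) = 16.7/(13/6) = 501/65 ≈ 7.708.

μ̂_MAP = 7.708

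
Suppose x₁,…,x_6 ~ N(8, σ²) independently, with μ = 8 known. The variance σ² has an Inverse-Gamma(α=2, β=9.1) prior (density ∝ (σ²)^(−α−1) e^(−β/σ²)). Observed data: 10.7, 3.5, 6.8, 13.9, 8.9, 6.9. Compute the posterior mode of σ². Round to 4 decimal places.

Sum of squared deviations about the known mean: SS = (10.7−8)² + (3.5−8)² + (6.8−8)² + (13.9−8)² + (8.9−8)² + (6.9−8)² = 65.81.
The Normal likelihood contributes (σ²)^(−n/2) exp(−SS/(2σ²)), so the posterior is Inverse-Gamma(α + n/2, β + SS/2) = Inverse-Gamma(5, 42.005).
The mode of Inverse-Gamma(a, b) is b/(a+1) = 42.005/6 ≈ 7.0008.

σ̂²_MAP = 7.0008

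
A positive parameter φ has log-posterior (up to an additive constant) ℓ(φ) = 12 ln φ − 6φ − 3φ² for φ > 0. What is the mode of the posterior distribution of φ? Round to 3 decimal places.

ℓ'(φ) = 12/φ − 6 − 6φ. Setting this to zero and multiplying by φ: 6φ² + 6φ − 12 = 0.
φ = (−6 + √(6² + 4·6·12)) / (2·6) = (−6 + √324) / 12 = (−6 + 18)/12 = 1.
ℓ''(φ) = −12/φ² − 6 < 0, confirming a maximum.

φ̂_MAP = 1.000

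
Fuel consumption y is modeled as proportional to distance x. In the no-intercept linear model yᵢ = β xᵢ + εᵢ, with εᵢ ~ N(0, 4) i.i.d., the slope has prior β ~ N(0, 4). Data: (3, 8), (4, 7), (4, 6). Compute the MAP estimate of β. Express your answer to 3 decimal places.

β̂_MAP = 1.810

log p(β | y) = −Σ(yᵢ − βxᵢ)²/(2·4) − β²/(2·4) + const.
Setting the derivative to zero: Σxᵢ(yᵢ − βxᵢ)/4 − β/4 = 0, so β = Σxᵢyᵢ / (Σxᵢ² + σ²/τ²).
Σxᵢyᵢ = 3·8 + 4·7 + 4·6 = 76; Σxᵢ² = 41; σ²/τ² = 1.
β̂_MAP = 76 / (41 + 1) = 76/42 ≈ 1.810.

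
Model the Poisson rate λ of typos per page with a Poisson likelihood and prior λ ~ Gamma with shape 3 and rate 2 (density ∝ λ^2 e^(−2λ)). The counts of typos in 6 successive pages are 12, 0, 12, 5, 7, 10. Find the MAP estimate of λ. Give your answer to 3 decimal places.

Σxᵢ = 12+0+12+5+7+10 = 46, with n = 6.
Posterior ∝ λ^2e^(−2λ) · λ^46e^(−6λ) = λ^48e^(−8λ), i.e. Gamma(shape=49, rate=8).
The mode of a Gamma(a, b) with a ≥ 1 (shape–rate) is (a−1)/b = 48/8 ≈ 6.000.

λ̂_MAP = 6.000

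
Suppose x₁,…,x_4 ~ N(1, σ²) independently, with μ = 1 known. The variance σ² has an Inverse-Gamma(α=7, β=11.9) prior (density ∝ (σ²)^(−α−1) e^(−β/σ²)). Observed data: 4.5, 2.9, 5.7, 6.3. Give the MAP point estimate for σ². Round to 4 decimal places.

σ̂²_MAP = 4.4920

Sum of squared deviations about the known mean: SS = (4.5−1)² + (2.9−1)² + (5.7−1)² + (6.3−1)² = 66.04.
The Normal likelihood contributes (σ²)^(−n/2) exp(−SS/(2σ²)), so the posterior is Inverse-Gamma(α + n/2, β + SS/2) = Inverse-Gamma(9, 44.92).
The mode of Inverse-Gamma(a, b) is b/(a+1) = 44.92/10 ≈ 4.4920.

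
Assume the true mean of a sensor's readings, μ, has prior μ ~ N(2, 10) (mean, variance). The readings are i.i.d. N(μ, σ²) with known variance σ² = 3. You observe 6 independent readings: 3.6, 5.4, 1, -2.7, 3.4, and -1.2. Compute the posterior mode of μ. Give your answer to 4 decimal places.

μ̂_MAP = 1.6032

n = 6; x̄ = (3.6 + 5.4 + 1 + (-2.7) + 3.4 + (-1.2))/6 = 9.5/6 = 19/12 ≈ 1.5833.
For a Normal prior and Normal likelihood with known variance, the posterior is Normal; its mode equals its mean, the precision-weighted average.
Prior precision 1/σ₀² = 1/10 = 0.1; data precision n/σ² = 6/3 = 2.
μ̂ = (0.1·2 + 2·(19/12)) / (0.1 + 2) = (101/30)/2.1 = 101/63 ≈ 1.6032.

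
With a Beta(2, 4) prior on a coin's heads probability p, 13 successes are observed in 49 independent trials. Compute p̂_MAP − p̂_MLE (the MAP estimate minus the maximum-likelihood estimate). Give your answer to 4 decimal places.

Posterior is Beta(15, 40); MAP = (15−1)/(55−2) = 14/53 ≈ 0.26415.
MLE ignores the prior: p̂_MLE = k/n = 13/49 ≈ 0.26531.
Difference = 14/53 − 13/49 = -3/2597 ≈ -0.0012.

MAP − MLE = -0.0012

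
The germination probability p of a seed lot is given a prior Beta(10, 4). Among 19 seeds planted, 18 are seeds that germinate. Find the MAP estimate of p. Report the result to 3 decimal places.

Prior: Beta(10, 4).
Data: 18 successes in 19 trials. The binomial likelihood contributes p^18(1−p)^1, so the posterior is Beta(10+18, 4+1) = Beta(28, 5).
For Beta(a, b) with a, b > 1 the mode is (a−1)/(a+b−2) = 27/31 ≈ 0.871.

p̂_MAP = 0.871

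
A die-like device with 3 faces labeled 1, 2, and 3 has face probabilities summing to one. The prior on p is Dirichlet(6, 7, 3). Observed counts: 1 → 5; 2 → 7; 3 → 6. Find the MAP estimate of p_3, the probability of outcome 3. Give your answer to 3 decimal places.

MAP estimate: 0.258

The posterior is Dirichlet(αᵢ + nᵢ) = Dirichlet(11, 14, 9).
For a Dirichlet(a₁,…,a_K) with all aᵢ > 1, the mode has j-th component (aⱼ − 1)/(Σaᵢ − K).
Here Σaᵢ = 34 and K = 3, so p_3 = (9 − 1)/(34 − 3) = 8/31 ≈ 0.258.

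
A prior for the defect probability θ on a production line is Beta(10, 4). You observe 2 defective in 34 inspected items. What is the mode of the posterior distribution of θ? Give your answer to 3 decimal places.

Prior: Beta(10, 4).
Data: 2 successes in 34 trials. The binomial likelihood contributes θ^2(1−θ)^32, so the posterior is Beta(10+2, 4+32) = Beta(12, 36).
For Beta(a, b) with a, b > 1 the mode is (a−1)/(a+b−2) = 11/46 ≈ 0.239.

θ̂_MAP = 0.239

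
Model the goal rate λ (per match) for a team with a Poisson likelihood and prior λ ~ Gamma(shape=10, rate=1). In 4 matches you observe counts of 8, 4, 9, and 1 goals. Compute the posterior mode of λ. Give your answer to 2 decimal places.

Σxᵢ = 8+4+9+1 = 22, with n = 4.
Posterior ∝ λ^9e^(−1λ) · λ^22e^(−4λ) = λ^31e^(−5λ), i.e. Gamma(shape=32, rate=5).
The mode of a Gamma(a, b) with a ≥ 1 (shape–rate) is (a−1)/b = 31/5 ≈ 6.20.

λ̂_MAP = 6.20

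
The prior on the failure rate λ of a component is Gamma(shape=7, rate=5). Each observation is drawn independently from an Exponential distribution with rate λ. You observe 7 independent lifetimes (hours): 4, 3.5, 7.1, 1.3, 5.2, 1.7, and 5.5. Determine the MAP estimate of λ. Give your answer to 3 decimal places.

λ̂_MAP = 0.390

The Exponential(rate=λ) likelihood is ∝ λ^n e^(−λΣtᵢ). Here n = 7 and Σtᵢ = 4 + 3.5 + 7.1 + 1.3 + 5.2 + 1.7 + 5.5 = 28.3.
Posterior ∝ λ^6e^(−5λ) · λ^7e^(−28.3λ) = λ^13e^(−33.3λ), i.e. Gamma(14, 33.3).
Mode = (a−1)/b = 13/33.3 ≈ 0.390.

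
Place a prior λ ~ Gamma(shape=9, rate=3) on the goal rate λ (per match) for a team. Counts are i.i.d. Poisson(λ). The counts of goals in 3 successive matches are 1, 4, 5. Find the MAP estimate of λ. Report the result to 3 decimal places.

Σxᵢ = 1+4+5 = 10, with n = 3.
Posterior ∝ λ^8e^(−3λ) · λ^10e^(−3λ) = λ^18e^(−6λ), i.e. Gamma(shape=19, rate=6).
The mode of a Gamma(a, b) with a ≥ 1 (shape–rate) is (a−1)/b = 18/6 ≈ 3.000.

λ̂_MAP = 3.000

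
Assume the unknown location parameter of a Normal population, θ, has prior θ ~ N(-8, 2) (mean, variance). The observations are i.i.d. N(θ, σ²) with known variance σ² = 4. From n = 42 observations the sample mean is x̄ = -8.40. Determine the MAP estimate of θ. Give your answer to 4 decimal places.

θ̂_MAP = -8.3818

n = 42, x̄ = -8.40.
For a Normal prior and Normal likelihood with known variance, the posterior is Normal; its mode equals its mean, the precision-weighted average.
Prior precision 1/σ₀² = 1/2 = 0.5; data precision n/σ² = 42/4 = 10.5.
θ̂ = (0.5·(-8) + 10.5·(-8.4)) / (0.5 + 10.5) = (-92.2)/11 = -461/55 ≈ -8.3818.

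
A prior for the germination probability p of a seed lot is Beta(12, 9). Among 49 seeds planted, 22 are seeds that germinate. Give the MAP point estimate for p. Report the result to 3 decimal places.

p̂_MAP = 0.485

Prior: Beta(12, 9).
Data: 22 successes in 49 trials. The binomial likelihood contributes p^22(1−p)^27, so the posterior is Beta(12+22, 9+27) = Beta(34, 36).
For Beta(a, b) with a, b > 1 the mode is (a−1)/(a+b−2) = 33/68 ≈ 0.485.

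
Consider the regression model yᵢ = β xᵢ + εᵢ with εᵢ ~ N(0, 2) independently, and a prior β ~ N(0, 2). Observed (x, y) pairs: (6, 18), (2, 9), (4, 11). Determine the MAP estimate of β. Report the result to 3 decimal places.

β̂_MAP = 2.982

log p(β | y) = −Σ(yᵢ − βxᵢ)²/(2·2) − β²/(2·2) + const.
Setting the derivative to zero: Σxᵢ(yᵢ − βxᵢ)/2 − β/2 = 0, so β = Σxᵢyᵢ / (Σxᵢ² + σ²/τ²).
Σxᵢyᵢ = 6·18 + 2·9 + 4·11 = 170; Σxᵢ² = 56; σ²/τ² = 1.
β̂_MAP = 170 / (56 + 1) = 170/57 ≈ 2.982.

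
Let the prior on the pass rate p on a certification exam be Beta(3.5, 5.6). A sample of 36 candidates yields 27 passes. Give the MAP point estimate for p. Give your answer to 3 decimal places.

p̂_MAP = 0.684

Prior: Beta(3.5, 5.6).
Data: 27 successes in 36 trials. The binomial likelihood contributes p^27(1−p)^9, so the posterior is Beta(3.5+27, 5.6+9) = Beta(30.5, 14.6).
For Beta(a, b) with a, b > 1 the mode is (a−1)/(a+b−2) = 29.5/43.1 ≈ 0.684.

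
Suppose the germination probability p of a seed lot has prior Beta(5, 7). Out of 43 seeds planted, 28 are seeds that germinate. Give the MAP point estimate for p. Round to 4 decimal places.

p̂_MAP = 0.6038

Prior: Beta(5, 7).
Data: 28 successes in 43 trials. The binomial likelihood contributes p^28(1−p)^15, so the posterior is Beta(5+28, 7+15) = Beta(33, 22).
For Beta(a, b) with a, b > 1 the mode is (a−1)/(a+b−2) = 32/53 ≈ 0.6038.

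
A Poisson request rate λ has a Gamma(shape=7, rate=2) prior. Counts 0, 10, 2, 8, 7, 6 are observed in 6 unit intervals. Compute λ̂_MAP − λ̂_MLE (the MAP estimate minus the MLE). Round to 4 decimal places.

MAP − MLE = -0.6250

Σxᵢ = 33. Posterior is Gamma(40, 8); MAP = (40−1)/8 = 39/8 ≈ 4.87500.
MLE = x̄ = 33/6 ≈ 5.50000.
Difference = 39/8 − 33/6 = -5/8 ≈ -0.6250.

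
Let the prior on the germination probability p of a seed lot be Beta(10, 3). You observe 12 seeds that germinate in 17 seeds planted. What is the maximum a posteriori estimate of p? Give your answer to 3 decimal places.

Prior: Beta(10, 3).
Data: 12 successes in 17 trials. The binomial likelihood contributes p^12(1−p)^5, so the posterior is Beta(10+12, 3+5) = Beta(22, 8).
For Beta(a, b) with a, b > 1 the mode is (a−1)/(a+b−2) = 21/28 ≈ 0.750.

p̂_MAP = 0.750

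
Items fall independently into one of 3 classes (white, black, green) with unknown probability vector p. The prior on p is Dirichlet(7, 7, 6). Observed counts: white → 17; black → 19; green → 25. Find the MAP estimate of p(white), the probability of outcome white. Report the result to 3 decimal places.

MAP estimate of p(white) = 0.295

The posterior is Dirichlet(αᵢ + nᵢ) = Dirichlet(24, 26, 31).
For a Dirichlet(a₁,…,a_K) with all aᵢ > 1, the mode has j-th component (aⱼ − 1)/(Σaᵢ − K).
Here Σaᵢ = 81 and K = 3, so p(white) = (24 − 1)/(81 − 3) = 23/78 ≈ 0.295.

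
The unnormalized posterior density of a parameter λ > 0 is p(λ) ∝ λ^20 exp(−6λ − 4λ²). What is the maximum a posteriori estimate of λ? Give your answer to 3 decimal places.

ℓ'(λ) = 20/λ − 6 − 8λ. Setting this to zero and multiplying by λ: 8λ² + 6λ − 20 = 0.
λ = (−6 + √(6² + 4·8·20)) / (2·8) = (−6 + √676) / 16 = (−6 + 26)/16 = 5/4.
ℓ''(λ) = −20/λ² − 8 < 0, confirming a maximum.

λ̂_MAP = 1.250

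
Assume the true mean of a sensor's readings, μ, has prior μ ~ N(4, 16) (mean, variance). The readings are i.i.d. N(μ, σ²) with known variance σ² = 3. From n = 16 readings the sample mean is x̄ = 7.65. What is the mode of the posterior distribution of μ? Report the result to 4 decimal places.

n = 16, x̄ = 7.65.
For a Normal prior and Normal likelihood with known variance, the posterior is Normal; its mode equals its mean, the precision-weighted average.
Prior precision 1/σ₀² = 1/16 = 0.0625; data precision n/σ² = 16/3.
μ̂ = (0.0625·4 + (16/3)·7.65) / (0.0625 + 16/3) = 41.05/(259/48) = 9852/1295 ≈ 7.6077.

μ̂_MAP = 7.6077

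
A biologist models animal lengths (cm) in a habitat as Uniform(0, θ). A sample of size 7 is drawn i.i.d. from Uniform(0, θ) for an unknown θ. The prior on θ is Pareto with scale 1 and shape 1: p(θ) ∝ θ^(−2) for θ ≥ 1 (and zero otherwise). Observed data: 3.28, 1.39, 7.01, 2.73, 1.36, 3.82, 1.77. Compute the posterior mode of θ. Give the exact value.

The Uniform(0, θ) likelihood is θ^(−n) for θ ≥ max(xᵢ), zero otherwise. Here max(xᵢ) = 7.01.
Posterior ∝ θ^(−2) · θ^(−7) = θ^(−9) on θ ≥ max(1, 7.01) = 7.01.
This density is strictly decreasing in θ, so the posterior mode lies at the lower boundary of the support.

θ̂_MAP = 7.01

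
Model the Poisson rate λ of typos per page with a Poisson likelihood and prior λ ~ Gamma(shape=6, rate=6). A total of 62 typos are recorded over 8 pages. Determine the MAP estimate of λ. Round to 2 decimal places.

λ̂_MAP = 4.79

Σxᵢ = 62, n = 8.
Posterior ∝ λ^5e^(−6λ) · λ^62e^(−8λ) = λ^67e^(−14λ), i.e. Gamma(shape=68, rate=14).
The mode of a Gamma(a, b) with a ≥ 1 (shape–rate) is (a−1)/b = 67/14 ≈ 4.79.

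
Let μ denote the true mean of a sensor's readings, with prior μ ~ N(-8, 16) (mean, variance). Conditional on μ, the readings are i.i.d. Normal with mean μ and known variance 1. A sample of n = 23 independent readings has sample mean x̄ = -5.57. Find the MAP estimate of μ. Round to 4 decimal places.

n = 23, x̄ = -5.57.
For a Normal prior and Normal likelihood with known variance, the posterior is Normal; its mode equals its mean, the precision-weighted average.
Prior precision 1/σ₀² = 1/16 = 0.0625; data precision n/σ² = 23/1 = 23.
μ̂ = (0.0625·(-8) + 23·(-5.57)) / (0.0625 + 23) = (-128.61)/23.0625 = -5716/1025 ≈ -5.5766.

μ̂_MAP = -5.5766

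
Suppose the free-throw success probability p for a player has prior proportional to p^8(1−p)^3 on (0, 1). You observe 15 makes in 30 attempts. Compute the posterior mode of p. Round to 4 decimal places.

p̂_MAP = 0.5610

The prior density ∝ p^8(1−p)^3 is the kernel of Beta(9, 4).
Data: 15 successes in 30 trials. The binomial likelihood contributes p^15(1−p)^15, so the posterior is Beta(9+15, 4+15) = Beta(24, 19).
For Beta(a, b) with a, b > 1 the mode is (a−1)/(a+b−2) = 23/41 ≈ 0.5610.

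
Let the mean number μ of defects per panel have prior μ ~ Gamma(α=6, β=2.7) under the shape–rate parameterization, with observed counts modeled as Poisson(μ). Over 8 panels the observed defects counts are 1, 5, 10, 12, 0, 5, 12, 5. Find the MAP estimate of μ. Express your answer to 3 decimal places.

μ̂_MAP = 5.140

Σxᵢ = 1+5+10+12+0+5+12+5 = 50, with n = 8.
Posterior ∝ μ^5e^(−2.7μ) · μ^50e^(−8μ) = μ^55e^(−10.7μ), i.e. Gamma(shape=56, rate=10.7).
The mode of a Gamma(a, b) with a ≥ 1 (shape–rate) is (a−1)/b = 55/10.7 ≈ 5.140.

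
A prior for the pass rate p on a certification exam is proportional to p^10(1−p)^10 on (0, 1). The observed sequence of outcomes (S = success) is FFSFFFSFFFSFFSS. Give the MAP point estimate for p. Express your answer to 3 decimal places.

p̂_MAP = 0.429

The prior density ∝ p^10(1−p)^10 is the kernel of Beta(11, 11).
Data: 5 successes in 15 trials (from the sequence). The binomial likelihood contributes p^5(1−p)^10, so the posterior is Beta(11+5, 11+10) = Beta(16, 21).
For Beta(a, b) with a, b > 1 the mode is (a−1)/(a+b−2) = 15/35 ≈ 0.429.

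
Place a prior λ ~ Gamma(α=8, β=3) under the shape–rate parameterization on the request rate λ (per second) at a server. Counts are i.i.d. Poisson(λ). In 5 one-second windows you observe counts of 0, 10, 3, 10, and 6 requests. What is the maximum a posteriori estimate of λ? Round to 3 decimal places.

λ̂_MAP = 4.500

Σxᵢ = 0+10+3+10+6 = 29, with n = 5.
Posterior ∝ λ^7e^(−3λ) · λ^29e^(−5λ) = λ^36e^(−8λ), i.e. Gamma(shape=37, rate=8).
The mode of a Gamma(a, b) with a ≥ 1 (shape–rate) is (a−1)/b = 36/8 ≈ 4.500.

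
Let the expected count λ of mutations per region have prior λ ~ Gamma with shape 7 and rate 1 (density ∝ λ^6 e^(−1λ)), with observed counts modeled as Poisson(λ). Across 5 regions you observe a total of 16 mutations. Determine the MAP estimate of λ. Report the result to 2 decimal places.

Σxᵢ = 16, n = 5.
Posterior ∝ λ^6e^(−1λ) · λ^16e^(−5λ) = λ^22e^(−6λ), i.e. Gamma(shape=23, rate=6).
The mode of a Gamma(a, b) with a ≥ 1 (shape–rate) is (a−1)/b = 22/6 ≈ 3.67.

λ̂_MAP = 3.67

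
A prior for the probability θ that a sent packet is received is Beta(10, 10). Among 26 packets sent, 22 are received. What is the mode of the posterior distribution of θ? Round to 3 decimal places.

Prior: Beta(10, 10).
Data: 22 successes in 26 trials. The binomial likelihood contributes θ^22(1−θ)^4, so the posterior is Beta(10+22, 10+4) = Beta(32, 14).
For Beta(a, b) with a, b > 1 the mode is (a−1)/(a+b−2) = 31/44 ≈ 0.705.

θ̂_MAP = 0.705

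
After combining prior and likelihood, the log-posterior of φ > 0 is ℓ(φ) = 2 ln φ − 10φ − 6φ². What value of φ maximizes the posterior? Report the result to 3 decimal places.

ℓ'(φ) = 2/φ − 10 − 12φ. Setting this to zero and multiplying by φ: 12φ² + 10φ − 2 = 0.
φ = (−10 + √(10² + 4·12·2)) / (2·12) = (−10 + √196) / 24 = (−10 + 14)/24 = 1/6.
ℓ''(φ) = −2/φ² − 12 < 0, confirming a maximum.

φ̂_MAP = 0.167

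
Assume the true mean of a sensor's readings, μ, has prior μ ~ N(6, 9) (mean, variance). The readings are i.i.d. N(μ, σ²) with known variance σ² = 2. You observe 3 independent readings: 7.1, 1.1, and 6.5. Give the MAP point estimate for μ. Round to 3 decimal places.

n = 3; x̄ = (7.1 + 1.1 + 6.5)/3 = 14.7/3 = 4.9.
For a Normal prior and Normal likelihood with known variance, the posterior is Normal; its mode equals its mean, the precision-weighted average.
Prior precision 1/σ₀² = 1/9; data precision n/σ² = 3/2 = 1.5.
μ̂ = ((1/9)·6 + 1.5·4.9) / (1/9 + 1.5) = (481/60)/(29/18) = 1443/290 ≈ 4.976.

μ̂_MAP = 4.976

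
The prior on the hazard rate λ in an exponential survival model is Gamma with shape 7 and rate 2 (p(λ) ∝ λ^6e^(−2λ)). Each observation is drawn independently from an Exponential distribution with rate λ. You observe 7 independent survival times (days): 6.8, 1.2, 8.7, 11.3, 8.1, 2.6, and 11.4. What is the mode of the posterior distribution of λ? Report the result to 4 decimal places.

λ̂_MAP = 0.2495

The Exponential(rate=λ) likelihood is ∝ λ^n e^(−λΣtᵢ). Here n = 7 and Σtᵢ = 6.8 + 1.2 + 8.7 + 11.3 + 8.1 + 2.6 + 11.4 = 50.1.
Posterior ∝ λ^6e^(−2λ) · λ^7e^(−50.1λ) = λ^13e^(−52.1λ), i.e. Gamma(14, 52.1).
Mode = (a−1)/b = 13/52.1 ≈ 0.2495.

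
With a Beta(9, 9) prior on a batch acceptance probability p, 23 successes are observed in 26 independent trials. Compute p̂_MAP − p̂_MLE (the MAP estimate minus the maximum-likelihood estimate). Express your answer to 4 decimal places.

MAP − MLE = -0.1465

Posterior is Beta(32, 12); MAP = (32−1)/(44−2) = 31/42 ≈ 0.73810.
MLE ignores the prior: p̂_MLE = k/n = 23/26 ≈ 0.88462.
Difference = 31/42 − 23/26 = -40/273 ≈ -0.1465.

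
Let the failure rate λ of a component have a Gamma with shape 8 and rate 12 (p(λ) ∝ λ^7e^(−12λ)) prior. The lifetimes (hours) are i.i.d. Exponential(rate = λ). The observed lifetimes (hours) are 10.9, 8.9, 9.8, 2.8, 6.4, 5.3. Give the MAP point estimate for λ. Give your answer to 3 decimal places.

λ̂_MAP = 0.232

The Exponential(rate=λ) likelihood is ∝ λ^n e^(−λΣtᵢ). Here n = 6 and Σtᵢ = 10.9 + 8.9 + 9.8 + 2.8 + 6.4 + 5.3 = 44.1.
Posterior ∝ λ^7e^(−12λ) · λ^6e^(−44.1λ) = λ^13e^(−56.1λ), i.e. Gamma(14, 56.1).
Mode = (a−1)/b = 13/56.1 ≈ 0.232.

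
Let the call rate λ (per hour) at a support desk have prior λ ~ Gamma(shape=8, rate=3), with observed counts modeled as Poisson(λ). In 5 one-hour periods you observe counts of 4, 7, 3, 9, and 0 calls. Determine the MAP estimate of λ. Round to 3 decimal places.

λ̂_MAP = 3.750

Σxᵢ = 4+7+3+9+0 = 23, with n = 5.
Posterior ∝ λ^7e^(−3λ) · λ^23e^(−5λ) = λ^30e^(−8λ), i.e. Gamma(shape=31, rate=8).
The mode of a Gamma(a, b) with a ≥ 1 (shape–rate) is (a−1)/b = 30/8 ≈ 3.750.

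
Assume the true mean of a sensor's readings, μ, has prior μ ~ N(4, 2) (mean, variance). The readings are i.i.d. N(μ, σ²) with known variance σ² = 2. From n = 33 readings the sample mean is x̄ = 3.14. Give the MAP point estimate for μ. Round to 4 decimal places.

μ̂_MAP = 3.1653

n = 33, x̄ = 3.14.
For a Normal prior and Normal likelihood with known variance, the posterior is Normal; its mode equals its mean, the precision-weighted average.
Prior precision 1/σ₀² = 1/2 = 0.5; data precision n/σ² = 33/2 = 16.5.
μ̂ = (0.5·4 + 16.5·3.14) / (0.5 + 16.5) = 53.81/17 = 5381/1700 ≈ 3.1653.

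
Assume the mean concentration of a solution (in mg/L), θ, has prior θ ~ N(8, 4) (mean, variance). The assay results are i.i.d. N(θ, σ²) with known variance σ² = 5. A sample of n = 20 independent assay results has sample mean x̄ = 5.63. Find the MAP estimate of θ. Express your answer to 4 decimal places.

θ̂_MAP = 5.7694

n = 20, x̄ = 5.63.
For a Normal prior and Normal likelihood with known variance, the posterior is Normal; its mode equals its mean, the precision-weighted average.
Prior precision 1/σ₀² = 1/4 = 0.25; data precision n/σ² = 20/5 = 4.
θ̂ = (0.25·8 + 4·5.63) / (0.25 + 4) = 24.52/4.25 = 2452/425 ≈ 5.7694.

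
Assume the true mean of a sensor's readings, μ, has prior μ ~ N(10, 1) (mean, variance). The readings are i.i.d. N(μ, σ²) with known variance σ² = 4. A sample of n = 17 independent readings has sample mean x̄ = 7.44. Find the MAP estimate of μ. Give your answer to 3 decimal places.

μ̂_MAP = 7.928

n = 17, x̄ = 7.44.
For a Normal prior and Normal likelihood with known variance, the posterior is Normal; its mode equals its mean, the precision-weighted average.
Prior precision 1/σ₀² = 1/1 = 1; data precision n/σ² = 17/4 = 4.25.
μ̂ = (1·10 + 4.25·7.44) / (1 + 4.25) = 41.62/5.25 = 4162/525 ≈ 7.928.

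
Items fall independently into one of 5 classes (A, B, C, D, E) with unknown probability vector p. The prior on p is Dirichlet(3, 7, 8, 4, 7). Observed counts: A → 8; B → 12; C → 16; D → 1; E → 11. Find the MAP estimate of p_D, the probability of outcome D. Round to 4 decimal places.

MAP estimate of p_D = 0.0556

The posterior is Dirichlet(αᵢ + nᵢ) = Dirichlet(11, 19, 24, 5, 18).
For a Dirichlet(a₁,…,a_K) with all aᵢ > 1, the mode has j-th component (aⱼ − 1)/(Σaᵢ − K).
Here Σaᵢ = 77 and K = 5, so p_D = (5 − 1)/(77 − 5) = 4/72 ≈ 0.0556.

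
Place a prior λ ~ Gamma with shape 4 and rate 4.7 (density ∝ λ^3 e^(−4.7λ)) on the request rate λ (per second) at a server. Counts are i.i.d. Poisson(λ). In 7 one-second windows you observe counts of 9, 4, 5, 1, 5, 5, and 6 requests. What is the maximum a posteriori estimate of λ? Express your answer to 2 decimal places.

Σxᵢ = 9+4+5+1+5+5+6 = 35, with n = 7.
Posterior ∝ λ^3e^(−4.7λ) · λ^35e^(−7λ) = λ^38e^(−11.7λ), i.e. Gamma(shape=39, rate=11.7).
The mode of a Gamma(a, b) with a ≥ 1 (shape–rate) is (a−1)/b = 38/11.7 ≈ 3.25.

λ̂_MAP = 3.25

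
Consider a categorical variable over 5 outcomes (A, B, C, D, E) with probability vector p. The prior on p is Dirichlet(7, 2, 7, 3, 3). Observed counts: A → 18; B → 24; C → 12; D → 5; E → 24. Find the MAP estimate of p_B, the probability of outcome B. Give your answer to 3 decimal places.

The posterior is Dirichlet(αᵢ + nᵢ) = Dirichlet(25, 26, 19, 8, 27).
For a Dirichlet(a₁,…,a_K) with all aᵢ > 1, the mode has j-th component (aⱼ − 1)/(Σaᵢ − K).
Here Σaᵢ = 105 and K = 5, so p_B = (26 − 1)/(105 − 5) = 25/100 ≈ 0.250.

MAP estimate of p_B = 0.250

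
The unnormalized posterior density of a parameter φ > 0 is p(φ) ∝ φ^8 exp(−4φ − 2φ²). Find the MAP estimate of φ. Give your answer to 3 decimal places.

ℓ'(φ) = 8/φ − 4 − 4φ. Setting this to zero and multiplying by φ: 4φ² + 4φ − 8 = 0.
φ = (−4 + √(4² + 4·4·8)) / (2·4) = (−4 + √144) / 8 = (−4 + 12)/8 = 1.
ℓ''(φ) = −8/φ² − 4 < 0, confirming a maximum.

φ̂_MAP = 1.000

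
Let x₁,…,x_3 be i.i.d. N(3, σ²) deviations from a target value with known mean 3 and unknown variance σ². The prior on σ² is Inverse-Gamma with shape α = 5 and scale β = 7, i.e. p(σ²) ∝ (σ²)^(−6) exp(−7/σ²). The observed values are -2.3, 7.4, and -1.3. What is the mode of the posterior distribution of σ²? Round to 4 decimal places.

σ̂²_MAP = 5.3293

Sum of squared deviations about the known mean: SS = (-2.3−3)² + (7.4−3)² + (-1.3−3)² = 65.94.
The Normal likelihood contributes (σ²)^(−n/2) exp(−SS/(2σ²)), so the posterior is Inverse-Gamma(α + n/2, β + SS/2) = Inverse-Gamma(6.5, 39.97).
The mode of Inverse-Gamma(a, b) is b/(a+1) = 39.97/7.5 ≈ 5.3293.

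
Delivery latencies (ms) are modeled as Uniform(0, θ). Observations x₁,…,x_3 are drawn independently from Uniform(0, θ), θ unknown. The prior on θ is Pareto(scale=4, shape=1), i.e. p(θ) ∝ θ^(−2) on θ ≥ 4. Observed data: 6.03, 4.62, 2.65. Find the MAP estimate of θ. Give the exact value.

The Uniform(0, θ) likelihood is θ^(−n) for θ ≥ max(xᵢ), zero otherwise. Here max(xᵢ) = 6.03.
Posterior ∝ θ^(−2) · θ^(−3) = θ^(−5) on θ ≥ max(4, 6.03) = 6.03.
This density is strictly decreasing in θ, so the posterior mode lies at the lower boundary of the support.

θ̂_MAP = 6.03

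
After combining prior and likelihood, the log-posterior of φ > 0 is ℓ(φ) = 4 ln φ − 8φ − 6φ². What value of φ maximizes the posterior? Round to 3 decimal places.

φ̂_MAP = 0.333

ℓ'(φ) = 4/φ − 8 − 12φ. Setting this to zero and multiplying by φ: 12φ² + 8φ − 4 = 0.
φ = (−8 + √(8² + 4·12·4)) / (2·12) = (−8 + √256) / 24 = (−8 + 16)/24 = 1/3.
ℓ''(φ) = −4/φ² − 12 < 0, confirming a maximum.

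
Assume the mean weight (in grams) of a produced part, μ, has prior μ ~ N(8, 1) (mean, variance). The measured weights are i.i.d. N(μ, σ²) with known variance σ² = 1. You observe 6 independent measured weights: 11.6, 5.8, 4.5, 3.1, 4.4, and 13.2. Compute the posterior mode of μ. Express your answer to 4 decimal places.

μ̂_MAP = 7.2286

n = 6; x̄ = (11.6 + 5.8 + 4.5 + 3.1 + 4.4 + 13.2)/6 = 42.6/6 = 7.1.
For a Normal prior and Normal likelihood with known variance, the posterior is Normal; its mode equals its mean, the precision-weighted average.
Prior precision 1/σ₀² = 1/1 = 1; data precision n/σ² = 6/1 = 6.
μ̂ = (1·8 + 6·7.1) / (1 + 6) = 50.6/7 = 253/35 ≈ 7.2286.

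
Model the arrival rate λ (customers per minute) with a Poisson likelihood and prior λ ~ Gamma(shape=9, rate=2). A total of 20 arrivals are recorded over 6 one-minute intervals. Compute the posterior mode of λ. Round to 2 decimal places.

λ̂_MAP = 3.50

Σxᵢ = 20, n = 6.
Posterior ∝ λ^8e^(−2λ) · λ^20e^(−6λ) = λ^28e^(−8λ), i.e. Gamma(shape=29, rate=8).
The mode of a Gamma(a, b) with a ≥ 1 (shape–rate) is (a−1)/b = 28/8 ≈ 3.50.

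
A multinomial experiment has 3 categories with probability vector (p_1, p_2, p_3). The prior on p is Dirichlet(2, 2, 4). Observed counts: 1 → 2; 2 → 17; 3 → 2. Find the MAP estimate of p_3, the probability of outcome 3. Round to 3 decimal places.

MAP estimate: 0.192

The posterior is Dirichlet(αᵢ + nᵢ) = Dirichlet(4, 19, 6).
For a Dirichlet(a₁,…,a_K) with all aᵢ > 1, the mode has j-th component (aⱼ − 1)/(Σaᵢ − K).
Here Σaᵢ = 29 and K = 3, so p_3 = (6 − 1)/(29 − 3) = 5/26 ≈ 0.192.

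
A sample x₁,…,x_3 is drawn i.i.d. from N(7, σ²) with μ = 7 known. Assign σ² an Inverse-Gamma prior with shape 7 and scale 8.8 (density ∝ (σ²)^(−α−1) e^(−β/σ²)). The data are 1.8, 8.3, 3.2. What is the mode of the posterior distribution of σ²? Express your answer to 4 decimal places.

σ̂²_MAP = 3.1984

Sum of squared deviations about the known mean: SS = (1.8−7)² + (8.3−7)² + (3.2−7)² = 43.17.
The Normal likelihood contributes (σ²)^(−n/2) exp(−SS/(2σ²)), so the posterior is Inverse-Gamma(α + n/2, β + SS/2) = Inverse-Gamma(8.5, 30.385).
The mode of Inverse-Gamma(a, b) is b/(a+1) = 30.385/9.5 ≈ 3.1984.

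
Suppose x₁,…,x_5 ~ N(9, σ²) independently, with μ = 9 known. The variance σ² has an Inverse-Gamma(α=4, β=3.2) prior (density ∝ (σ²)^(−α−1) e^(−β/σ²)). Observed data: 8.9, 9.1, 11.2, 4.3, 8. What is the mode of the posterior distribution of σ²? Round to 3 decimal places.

Sum of squared deviations about the known mean: SS = (8.9−9)² + (9.1−9)² + (11.2−9)² + (4.3−9)² + (8−9)² = 27.95.
The Normal likelihood contributes (σ²)^(−n/2) exp(−SS/(2σ²)), so the posterior is Inverse-Gamma(α + n/2, β + SS/2) = Inverse-Gamma(6.5, 17.175).
The mode of Inverse-Gamma(a, b) is b/(a+1) = 17.175/7.5 ≈ 2.290.

σ̂²_MAP = 2.290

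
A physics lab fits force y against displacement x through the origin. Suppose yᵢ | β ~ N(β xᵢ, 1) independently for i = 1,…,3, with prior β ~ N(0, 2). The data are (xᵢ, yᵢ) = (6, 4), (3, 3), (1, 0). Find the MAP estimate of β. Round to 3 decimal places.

β̂_MAP = 0.710

log p(β | y) = −Σ(yᵢ − βxᵢ)²/(2·1) − β²/(2·2) + const.
Setting the derivative to zero: Σxᵢ(yᵢ − βxᵢ)/1 − β/2 = 0, so β = Σxᵢyᵢ / (Σxᵢ² + σ²/τ²).
Σxᵢyᵢ = 6·4 + 3·3 + 1·0 = 33; Σxᵢ² = 46; σ²/τ² = 0.5.
β̂_MAP = 33 / (46 + 0.5) = 33/46.5 ≈ 0.710.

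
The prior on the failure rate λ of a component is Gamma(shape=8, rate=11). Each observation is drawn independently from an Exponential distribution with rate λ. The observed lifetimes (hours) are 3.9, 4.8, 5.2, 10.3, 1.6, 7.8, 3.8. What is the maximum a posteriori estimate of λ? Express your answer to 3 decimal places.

λ̂_MAP = 0.289

The Exponential(rate=λ) likelihood is ∝ λ^n e^(−λΣtᵢ). Here n = 7 and Σtᵢ = 3.9 + 4.8 + 5.2 + 10.3 + 1.6 + 7.8 + 3.8 = 37.4.
Posterior ∝ λ^7e^(−11λ) · λ^7e^(−37.4λ) = λ^14e^(−48.4λ), i.e. Gamma(15, 48.4).
Mode = (a−1)/b = 14/48.4 ≈ 0.289.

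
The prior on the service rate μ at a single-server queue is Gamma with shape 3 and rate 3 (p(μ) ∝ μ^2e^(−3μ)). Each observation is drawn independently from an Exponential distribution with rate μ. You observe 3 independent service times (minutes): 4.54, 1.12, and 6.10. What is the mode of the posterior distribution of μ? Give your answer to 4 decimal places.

μ̂_MAP = 0.3388

The Exponential(rate=μ) likelihood is ∝ μ^n e^(−μΣtᵢ). Here n = 3 and Σtᵢ = 4.54 + 1.12 + 6.10 = 11.76.
Posterior ∝ μ^2e^(−3μ) · μ^3e^(−11.76μ) = μ^5e^(−14.76μ), i.e. Gamma(6, 14.76).
Mode = (a−1)/b = 5/14.76 ≈ 0.3388.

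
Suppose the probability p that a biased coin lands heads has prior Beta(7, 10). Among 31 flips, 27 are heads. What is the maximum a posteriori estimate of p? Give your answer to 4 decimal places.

Prior: Beta(7, 10).
Data: 27 successes in 31 trials. The binomial likelihood contributes p^27(1−p)^4, so the posterior is Beta(7+27, 10+4) = Beta(34, 14).
For Beta(a, b) with a, b > 1 the mode is (a−1)/(a+b−2) = 33/46 ≈ 0.7174.

p̂_MAP = 0.7174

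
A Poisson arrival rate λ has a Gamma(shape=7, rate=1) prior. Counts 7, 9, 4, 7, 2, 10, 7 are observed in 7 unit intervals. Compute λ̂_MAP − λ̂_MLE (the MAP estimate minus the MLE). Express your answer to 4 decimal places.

MAP − MLE = -0.0714

Σxᵢ = 46. Posterior is Gamma(53, 8); MAP = (53−1)/8 = 52/8 ≈ 6.50000.
MLE = x̄ = 46/7 ≈ 6.57143.
Difference = 52/8 − 46/7 = -1/14 ≈ -0.0714.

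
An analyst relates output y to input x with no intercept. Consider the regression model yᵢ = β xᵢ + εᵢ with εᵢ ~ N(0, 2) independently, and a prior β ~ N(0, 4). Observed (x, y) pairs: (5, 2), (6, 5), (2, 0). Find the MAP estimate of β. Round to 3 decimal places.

log p(β | y) = −Σ(yᵢ − βxᵢ)²/(2·2) − β²/(2·4) + const.
Setting the derivative to zero: Σxᵢ(yᵢ − βxᵢ)/2 − β/4 = 0, so β = Σxᵢyᵢ / (Σxᵢ² + σ²/τ²).
Σxᵢyᵢ = 5·2 + 6·5 + 2·0 = 40; Σxᵢ² = 65; σ²/τ² = 0.5.
β̂_MAP = 40 / (65 + 0.5) = 40/65.5 ≈ 0.611.

β̂_MAP = 0.611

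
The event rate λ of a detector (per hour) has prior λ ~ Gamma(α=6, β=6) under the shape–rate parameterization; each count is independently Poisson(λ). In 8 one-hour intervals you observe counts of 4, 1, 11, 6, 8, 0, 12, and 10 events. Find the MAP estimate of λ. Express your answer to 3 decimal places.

λ̂_MAP = 4.071

Σxᵢ = 4+1+11+6+8+0+12+10 = 52, with n = 8.
Posterior ∝ λ^5e^(−6λ) · λ^52e^(−8λ) = λ^57e^(−14λ), i.e. Gamma(shape=58, rate=14).
The mode of a Gamma(a, b) with a ≥ 1 (shape–rate) is (a−1)/b = 57/14 ≈ 4.071.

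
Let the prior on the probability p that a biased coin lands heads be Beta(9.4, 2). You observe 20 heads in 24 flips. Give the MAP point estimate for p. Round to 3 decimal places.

Prior: Beta(9.4, 2).
Data: 20 successes in 24 trials. The binomial likelihood contributes p^20(1−p)^4, so the posterior is Beta(9.4+20, 2+4) = Beta(29.4, 6).
For Beta(a, b) with a, b > 1 the mode is (a−1)/(a+b−2) = 28.4/33.4 ≈ 0.850.

p̂_MAP = 0.850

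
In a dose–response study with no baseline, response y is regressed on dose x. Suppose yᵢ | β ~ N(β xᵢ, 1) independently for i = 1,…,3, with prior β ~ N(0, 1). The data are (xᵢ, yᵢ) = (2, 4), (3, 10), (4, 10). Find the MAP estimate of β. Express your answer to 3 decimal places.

β̂_MAP = 2.600

log p(β | y) = −Σ(yᵢ − βxᵢ)²/(2·1) − β²/(2·1) + const.
Setting the derivative to zero: Σxᵢ(yᵢ − βxᵢ)/1 − β/1 = 0, so β = Σxᵢyᵢ / (Σxᵢ² + σ²/τ²).
Σxᵢyᵢ = 2·4 + 3·10 + 4·10 = 78; Σxᵢ² = 29; σ²/τ² = 1.
β̂_MAP = 78 / (29 + 1) = 78/30 ≈ 2.600.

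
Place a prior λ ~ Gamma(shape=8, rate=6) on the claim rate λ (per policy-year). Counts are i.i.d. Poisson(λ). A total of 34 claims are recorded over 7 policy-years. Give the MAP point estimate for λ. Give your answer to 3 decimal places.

Σxᵢ = 34, n = 7.
Posterior ∝ λ^7e^(−6λ) · λ^34e^(−7λ) = λ^41e^(−13λ), i.e. Gamma(shape=42, rate=13).
The mode of a Gamma(a, b) with a ≥ 1 (shape–rate) is (a−1)/b = 41/13 ≈ 3.154.

λ̂_MAP = 3.154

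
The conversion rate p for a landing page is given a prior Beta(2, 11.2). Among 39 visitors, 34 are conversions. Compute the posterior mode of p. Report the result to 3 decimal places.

Prior: Beta(2, 11.2).
Data: 34 successes in 39 trials. The binomial likelihood contributes p^34(1−p)^5, so the posterior is Beta(2+34, 11.2+5) = Beta(36, 16.2).
For Beta(a, b) with a, b > 1 the mode is (a−1)/(a+b−2) = 35/50.2 ≈ 0.697.

p̂_MAP = 0.697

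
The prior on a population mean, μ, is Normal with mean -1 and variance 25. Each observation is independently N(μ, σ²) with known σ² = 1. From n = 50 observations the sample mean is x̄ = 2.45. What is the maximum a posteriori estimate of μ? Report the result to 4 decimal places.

n = 50, x̄ = 2.45.
For a Normal prior and Normal likelihood with known variance, the posterior is Normal; its mode equals its mean, the precision-weighted average.
Prior precision 1/σ₀² = 1/25 = 0.04; data precision n/σ² = 50/1 = 50.
μ̂ = (0.04·(-1) + 50·2.45) / (0.04 + 50) = 122.46/50.04 = 2041/834 ≈ 2.4472.

μ̂_MAP = 2.4472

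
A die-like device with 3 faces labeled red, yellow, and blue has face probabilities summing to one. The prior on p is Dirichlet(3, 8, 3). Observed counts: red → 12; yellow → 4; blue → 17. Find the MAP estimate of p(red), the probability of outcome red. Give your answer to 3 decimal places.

MAP estimate of p(red) = 0.318

The posterior is Dirichlet(αᵢ + nᵢ) = Dirichlet(15, 12, 20).
For a Dirichlet(a₁,…,a_K) with all aᵢ > 1, the mode has j-th component (aⱼ − 1)/(Σaᵢ − K).
Here Σaᵢ = 47 and K = 3, so p(red) = (15 − 1)/(47 − 3) = 14/44 ≈ 0.318.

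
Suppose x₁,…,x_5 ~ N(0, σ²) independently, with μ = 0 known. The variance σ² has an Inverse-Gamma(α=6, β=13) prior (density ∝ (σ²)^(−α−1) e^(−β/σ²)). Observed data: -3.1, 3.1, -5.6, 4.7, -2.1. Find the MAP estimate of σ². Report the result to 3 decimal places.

σ̂²_MAP = 5.425

Sum of squared deviations about the known mean: SS = (-3.1−0)² + (3.1−0)² + (-5.6−0)² + (4.7−0)² + (-2.1−0)² = 77.08.
The Normal likelihood contributes (σ²)^(−n/2) exp(−SS/(2σ²)), so the posterior is Inverse-Gamma(α + n/2, β + SS/2) = Inverse-Gamma(8.5, 51.54).
The mode of Inverse-Gamma(a, b) is b/(a+1) = 51.54/9.5 ≈ 5.425.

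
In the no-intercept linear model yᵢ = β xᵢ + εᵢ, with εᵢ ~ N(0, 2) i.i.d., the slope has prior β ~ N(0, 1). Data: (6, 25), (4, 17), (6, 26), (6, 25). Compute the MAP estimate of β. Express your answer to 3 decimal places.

β̂_MAP = 4.159

log p(β | y) = −Σ(yᵢ − βxᵢ)²/(2·2) − β²/(2·1) + const.
Setting the derivative to zero: Σxᵢ(yᵢ − βxᵢ)/2 − β/1 = 0, so β = Σxᵢyᵢ / (Σxᵢ² + σ²/τ²).
Σxᵢyᵢ = 6·25 + 4·17 + 6·26 + 6·25 = 524; Σxᵢ² = 124; σ²/τ² = 2.
β̂_MAP = 524 / (124 + 2) = 524/126 ≈ 4.159.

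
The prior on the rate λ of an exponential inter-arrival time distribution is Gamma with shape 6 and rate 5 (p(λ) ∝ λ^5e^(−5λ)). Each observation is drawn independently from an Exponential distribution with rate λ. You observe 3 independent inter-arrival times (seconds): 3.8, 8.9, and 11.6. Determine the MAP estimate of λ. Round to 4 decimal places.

λ̂_MAP = 0.2730

The Exponential(rate=λ) likelihood is ∝ λ^n e^(−λΣtᵢ). Here n = 3 and Σtᵢ = 3.8 + 8.9 + 11.6 = 24.3.
Posterior ∝ λ^5e^(−5λ) · λ^3e^(−24.3λ) = λ^8e^(−29.3λ), i.e. Gamma(9, 29.3).
Mode = (a−1)/b = 8/29.3 ≈ 0.2730.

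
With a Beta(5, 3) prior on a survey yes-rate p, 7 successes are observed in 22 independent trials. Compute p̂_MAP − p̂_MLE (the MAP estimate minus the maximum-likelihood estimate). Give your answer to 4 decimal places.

MAP − MLE = 0.0747

Posterior is Beta(12, 18); MAP = (12−1)/(30−2) = 11/28 ≈ 0.39286.
MLE ignores the prior: p̂_MLE = k/n = 7/22 ≈ 0.31818.
Difference = 11/28 − 7/22 = 23/308 ≈ 0.0747.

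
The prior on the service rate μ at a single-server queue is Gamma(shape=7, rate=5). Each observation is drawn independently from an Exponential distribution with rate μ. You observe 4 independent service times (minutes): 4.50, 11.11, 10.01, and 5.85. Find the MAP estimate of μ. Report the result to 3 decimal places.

μ̂_MAP = 0.274

The Exponential(rate=μ) likelihood is ∝ μ^n e^(−μΣtᵢ). Here n = 4 and Σtᵢ = 4.50 + 11.11 + 10.01 + 5.85 = 31.47.
Posterior ∝ μ^6e^(−5μ) · μ^4e^(−31.47μ) = μ^10e^(−36.47μ), i.e. Gamma(11, 36.47).
Mode = (a−1)/b = 10/36.47 ≈ 0.274.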